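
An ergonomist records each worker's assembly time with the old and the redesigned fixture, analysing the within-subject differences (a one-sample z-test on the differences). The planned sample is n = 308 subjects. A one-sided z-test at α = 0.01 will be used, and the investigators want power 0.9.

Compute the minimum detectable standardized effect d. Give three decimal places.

Required noncentrality: δ = z_{0.01} + z_{0.10} = 2.326 + 1.282 = 3.608.
δ = d·√n ⇒ d = δ/√n = 3.608/√308 = 0.2056.

d ≈ 0.206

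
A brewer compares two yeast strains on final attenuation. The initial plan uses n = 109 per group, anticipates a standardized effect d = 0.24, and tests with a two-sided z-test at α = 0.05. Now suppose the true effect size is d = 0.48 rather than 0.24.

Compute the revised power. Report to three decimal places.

With d = 0.48: δ = d·√(n/2) = 0.48 × √(109/2) = 3.5436. Critical value z_{0.025} = 1.960.
Revised power = Φ(δ − 1.960) + Φ(−δ − 1.960) = Φ(1.584) + Φ(-5.504) = 0.9434 + 0.0000 = 0.9434.

Power ≈ 0.943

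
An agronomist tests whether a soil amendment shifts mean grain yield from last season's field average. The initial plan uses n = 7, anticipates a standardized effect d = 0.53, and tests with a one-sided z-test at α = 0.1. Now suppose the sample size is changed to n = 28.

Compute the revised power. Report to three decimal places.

With n = 28: δ = d·√n = 0.53 × √28 = 2.8045. Critical value z_{0.1} = 1.282.
Revised power = Φ(δ − 1.282) = Φ(1.523) = 0.9361.

Power ≈ 0.936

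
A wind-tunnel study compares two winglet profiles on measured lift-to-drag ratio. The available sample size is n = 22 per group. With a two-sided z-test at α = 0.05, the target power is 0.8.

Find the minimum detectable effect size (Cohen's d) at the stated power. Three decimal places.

d ≈ 0.845

Need Φ(δ − 1.960) = 0.8, so δ = 1.960 + 0.842 = 2.802.
(The second rejection-region term Φ(−δ − z_{α/2}) is negligible and dropped.)
δ = d·√(n/2) ⇒ d = δ/√(n/2) = 2.802/√(22/2) = 0.8447.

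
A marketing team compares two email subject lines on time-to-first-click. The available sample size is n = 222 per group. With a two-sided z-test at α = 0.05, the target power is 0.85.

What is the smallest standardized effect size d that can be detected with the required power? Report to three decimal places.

d ≈ 0.284

Need Φ(δ − 1.960) = 0.85, so δ = 1.960 + 1.036 = 2.996.
(Lower-tail contribution to power is negligible for δ > 0.)
δ = d·√(n/2) ⇒ d = δ/√(n/2) = 2.996/√(222/2) = 0.2844.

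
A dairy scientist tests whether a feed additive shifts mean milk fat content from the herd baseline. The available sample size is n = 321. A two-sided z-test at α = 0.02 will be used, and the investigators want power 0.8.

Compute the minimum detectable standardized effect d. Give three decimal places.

d ≈ 0.177

Need Φ(δ − 2.326) = 0.8, so δ = 2.326 + 0.842 = 3.168.
(The second rejection-region term Φ(−δ − z_{α/2}) is negligible and dropped.)
δ = d·√n ⇒ d = δ/√n = 3.168/√321 = 0.1768.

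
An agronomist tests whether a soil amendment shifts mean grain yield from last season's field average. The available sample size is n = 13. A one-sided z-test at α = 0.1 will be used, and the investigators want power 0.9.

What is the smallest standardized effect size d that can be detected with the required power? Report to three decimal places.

Need Φ(δ − 1.282) = 0.9, so δ = 1.282 + 1.282 = 2.563.
δ = d·√n ⇒ d = δ/√n = 2.563/√13 = 0.7109.

d ≈ 0.711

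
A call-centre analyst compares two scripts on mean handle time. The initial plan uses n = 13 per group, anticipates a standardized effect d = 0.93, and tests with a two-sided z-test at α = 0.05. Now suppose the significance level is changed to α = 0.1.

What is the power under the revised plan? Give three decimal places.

δ = d·√(n/2) = 0.93 × √(13/2) = 2.3710 (unchanged). New critical value: z_{0.05} = 1.645.
Revised power = Φ(δ − 1.645) + Φ(−δ − 1.645) = Φ(0.726) + Φ(-4.016) = 0.7661 + 0.0000 = 0.7662.

Power ≈ 0.766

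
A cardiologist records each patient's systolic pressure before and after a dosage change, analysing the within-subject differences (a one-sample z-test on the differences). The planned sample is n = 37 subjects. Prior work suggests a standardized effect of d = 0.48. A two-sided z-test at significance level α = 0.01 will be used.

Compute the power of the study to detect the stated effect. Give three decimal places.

Noncentrality parameter: δ = d·√n = 0.48 × √37 = 2.9197
Critical value for a two-sided test at α = 0.01: z_{α/2} = 2.576.
Power = Φ(δ − 2.576) + Φ(−δ − 2.576) = Φ(0.344) + Φ(-5.496) = 0.6345 + 0.0000 = 0.6345.

Power ≈ 0.635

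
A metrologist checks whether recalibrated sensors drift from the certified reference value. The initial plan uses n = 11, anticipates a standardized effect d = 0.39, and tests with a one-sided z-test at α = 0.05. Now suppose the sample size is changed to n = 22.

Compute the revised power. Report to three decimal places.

Power ≈ 0.573

With n = 22: δ = d·√n = 0.39 × √22 = 1.8293. Critical value z_{0.05} = 1.645.
Revised power = P(Z > 1.645 − δ) = Φ(0.184) = 0.5732.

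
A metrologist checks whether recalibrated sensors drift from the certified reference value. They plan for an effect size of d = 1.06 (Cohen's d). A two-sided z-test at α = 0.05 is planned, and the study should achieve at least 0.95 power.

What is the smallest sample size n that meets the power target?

For power 0.95 need Φ(δ − z_{0.025}) = 0.95, so δ = z_{0.025} + z_{0.05} = 1.960 + 1.645 = 3.605.
(The Φ(−δ − z_{α/2}) term is vanishingly small for δ > 0 and is dropped in the standard sample-size formula.)
δ = d·√n ⇒ n = (δ/d)² = (3.605 / 1.06)² = 11.57.
Round up to the next whole unit.

n = 12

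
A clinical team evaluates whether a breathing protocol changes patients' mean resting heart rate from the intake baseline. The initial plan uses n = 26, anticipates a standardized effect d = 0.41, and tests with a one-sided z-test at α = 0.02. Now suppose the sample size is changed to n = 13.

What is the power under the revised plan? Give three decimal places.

Power ≈ 0.282

With n = 13: δ = d·√n = 0.41 × √13 = 1.4783. Critical value z_{0.02} = 2.054.
Revised power = P(Z > 2.054 − δ) = Φ(-0.575) = 0.2825.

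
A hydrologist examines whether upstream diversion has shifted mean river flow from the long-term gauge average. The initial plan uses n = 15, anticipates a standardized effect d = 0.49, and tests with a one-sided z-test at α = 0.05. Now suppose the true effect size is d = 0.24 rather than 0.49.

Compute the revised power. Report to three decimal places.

With d = 0.24: δ = d·√n = 0.24 × √15 = 0.9295. Critical value z_{0.05} = 1.645.
Revised power = P(Z > 1.645 − δ) = Φ(-0.715) = 0.2372.

Power ≈ 0.237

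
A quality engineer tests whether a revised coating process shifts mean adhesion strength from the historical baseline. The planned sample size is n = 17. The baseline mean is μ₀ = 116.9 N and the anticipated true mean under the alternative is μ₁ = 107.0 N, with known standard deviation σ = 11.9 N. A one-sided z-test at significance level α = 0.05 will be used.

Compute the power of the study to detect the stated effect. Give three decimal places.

Standardized effect: d = |μ₁ − μ₀| / σ = |107.0 − 116.9| / 11.9 = 0.8319
Noncentrality parameter: δ = d·√n = 0.8319 × √17 = 3.4301
One-sided α = 0.05 → critical value z_{0.05} = 1.645.
Power = Φ(δ − 1.645) = Φ(1.785) = 0.9629.

Power ≈ 0.963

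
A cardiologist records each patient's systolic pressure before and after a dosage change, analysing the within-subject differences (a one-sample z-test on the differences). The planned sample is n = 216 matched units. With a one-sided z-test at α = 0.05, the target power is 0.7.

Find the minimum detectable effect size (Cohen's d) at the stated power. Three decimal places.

d ≈ 0.148

Need Φ(δ − 1.645) = 0.7, so δ = 1.645 + 0.524 = 2.169.
δ = d·√n ⇒ d = δ/√n = 2.169/√216 = 0.1476.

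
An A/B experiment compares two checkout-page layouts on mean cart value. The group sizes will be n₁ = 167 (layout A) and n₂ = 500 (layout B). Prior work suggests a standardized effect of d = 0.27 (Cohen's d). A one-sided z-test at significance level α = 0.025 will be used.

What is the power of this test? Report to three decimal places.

Noncentrality parameter: δ = d / √(1/n₁ + 1/n₂) = 0.27 / √(1/167 + 1/500) = 3.0210
One-sided α = 0.025 → critical value z_{0.025} = 1.960.
Power = Φ(δ − 1.960) = Φ(1.061) = 0.8557.

Power ≈ 0.856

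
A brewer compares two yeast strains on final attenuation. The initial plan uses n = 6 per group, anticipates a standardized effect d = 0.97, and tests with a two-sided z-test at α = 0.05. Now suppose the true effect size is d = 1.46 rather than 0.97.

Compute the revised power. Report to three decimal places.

With d = 1.46: δ = d·√(n/2) = 1.46 × √(6/2) = 2.5288. Critical value z_{0.025} = 1.960.
Revised power = Φ(δ − 1.960) + Φ(−δ − 1.960) = Φ(0.569) + Φ(-4.489) = 0.7153 + 0.0000 = 0.7153.

Power ≈ 0.715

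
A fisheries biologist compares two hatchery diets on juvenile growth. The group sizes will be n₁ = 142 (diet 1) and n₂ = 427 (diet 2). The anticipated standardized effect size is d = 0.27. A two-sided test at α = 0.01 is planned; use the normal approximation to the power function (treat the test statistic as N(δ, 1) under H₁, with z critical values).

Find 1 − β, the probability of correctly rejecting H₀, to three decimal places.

Power ≈ 0.584

Noncentrality parameter: λ = d / √(1/n₁ + 1/n₂) = 0.27 / √(1/142 + 1/427) = 2.7872
Two-sided α = 0.01 → critical value z_{0.005} = 2.576.
Power = Φ(λ − 2.576) + Φ(−λ − 2.576) = Φ(0.211) + Φ(-5.363) = 0.5837 + 0.0000 = 0.5837.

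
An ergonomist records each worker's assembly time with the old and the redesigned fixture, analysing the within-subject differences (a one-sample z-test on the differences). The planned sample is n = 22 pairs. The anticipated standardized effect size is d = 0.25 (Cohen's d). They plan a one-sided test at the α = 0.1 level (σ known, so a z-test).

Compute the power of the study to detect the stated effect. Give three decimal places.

Power ≈ 0.457

Noncentrality parameter: δ = d·√n = 0.25 × √22 = 1.1726
One-sided α = 0.1 → critical value z_{0.1} = 1.282.
Power = Φ(δ − 1.282) = Φ(-0.109) = 0.4566.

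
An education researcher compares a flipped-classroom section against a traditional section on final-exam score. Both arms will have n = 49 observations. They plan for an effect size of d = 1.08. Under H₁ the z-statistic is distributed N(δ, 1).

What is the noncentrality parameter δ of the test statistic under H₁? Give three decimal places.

The noncentrality parameter scales effect size by the design's sample-size factor: δ = d·√(n/2) = 1.08 × √(49/2) = 5.3457

δ ≈ 5.346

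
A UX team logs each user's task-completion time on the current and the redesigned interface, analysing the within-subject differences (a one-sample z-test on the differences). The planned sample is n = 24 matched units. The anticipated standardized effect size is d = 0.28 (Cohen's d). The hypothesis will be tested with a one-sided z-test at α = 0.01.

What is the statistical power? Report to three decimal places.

Power ≈ 0.170

Noncentrality parameter: δ = d·√n = 0.28 × √24 = 1.3717
Critical value for a one-sided test at α = 0.01: z_α = 2.326.
Power = Φ(δ − 2.326) = Φ(-0.955) = 0.1699.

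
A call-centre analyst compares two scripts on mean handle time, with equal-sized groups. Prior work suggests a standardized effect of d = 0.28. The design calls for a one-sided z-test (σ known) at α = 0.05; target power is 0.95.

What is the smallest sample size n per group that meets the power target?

For power 0.95 need Φ(δ − z_{0.05}) = 0.95, so δ = z_{0.05} + z_{0.05} = 1.645 + 1.645 = 3.290.
δ = d·√(n/2) ⇒ n = 2(δ/d)² = 2 × (3.290 / 0.28)² = 276.08.
Round up to the next whole unit.

n = 277 per group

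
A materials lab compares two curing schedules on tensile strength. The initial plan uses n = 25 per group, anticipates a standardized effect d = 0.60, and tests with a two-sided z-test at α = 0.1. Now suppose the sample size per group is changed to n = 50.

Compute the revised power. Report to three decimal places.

With n = 50 per group: δ = d·√(n/2) = 0.60 × √(50/2) = 3.0000. Critical value z_{0.05} = 1.645.
Revised power = Φ(δ − 1.645) + Φ(−δ − 1.645) = Φ(1.355) + Φ(-4.645) = 0.9123 + 0.0000 = 0.9123.

Power ≈ 0.912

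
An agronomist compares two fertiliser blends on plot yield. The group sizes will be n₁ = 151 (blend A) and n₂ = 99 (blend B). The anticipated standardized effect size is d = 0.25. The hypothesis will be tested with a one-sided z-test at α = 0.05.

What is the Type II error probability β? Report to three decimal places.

Noncentrality parameter: δ = d / √(1/n₁ + 1/n₂) = 0.25 / √(1/151 + 1/99) = 1.9332
One-sided α = 0.05 → critical value z_{0.05} = 1.645.
Power = P(Z > 1.645 − δ) = Φ(0.288) = 0.6135.
Type II error: β = 1 − power = 1 − 0.6135 = 0.3865.

β ≈ 0.387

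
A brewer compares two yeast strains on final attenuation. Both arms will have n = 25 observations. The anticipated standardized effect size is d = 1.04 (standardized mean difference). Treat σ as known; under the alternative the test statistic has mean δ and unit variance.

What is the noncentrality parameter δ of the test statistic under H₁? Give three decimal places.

δ ≈ 3.677

δ = d·√(n/2) = 1.04 × √(25/2) = 3.6770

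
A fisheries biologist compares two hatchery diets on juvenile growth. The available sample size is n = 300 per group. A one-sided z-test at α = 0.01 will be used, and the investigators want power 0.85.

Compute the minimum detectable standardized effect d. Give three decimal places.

d ≈ 0.275

Need Φ(δ − 2.326) = 0.85, so δ = 2.326 + 1.036 = 3.363.
δ = d·√(n/2) ⇒ d = δ/√(n/2) = 3.363/√(300/2) = 0.2746.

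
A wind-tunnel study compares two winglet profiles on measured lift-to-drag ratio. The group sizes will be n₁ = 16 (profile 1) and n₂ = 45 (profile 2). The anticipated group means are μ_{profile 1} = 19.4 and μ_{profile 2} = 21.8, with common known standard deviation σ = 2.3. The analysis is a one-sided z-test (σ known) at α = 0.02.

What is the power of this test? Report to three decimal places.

Standardized effect: d = |μ_{profile 1} − μ_{profile 2}| / σ = |19.4 − 21.8| / 2.3 = 1.0435
Noncentrality parameter: δ = d / √(1/n₁ + 1/n₂) = 1.0435 / √(1/16 + 1/45) = 3.5850
One-sided α = 0.02 → critical value z_{0.02} = 2.054.
Power = Φ(δ − 2.054) = Φ(1.531) = 0.9371.

Power ≈ 0.937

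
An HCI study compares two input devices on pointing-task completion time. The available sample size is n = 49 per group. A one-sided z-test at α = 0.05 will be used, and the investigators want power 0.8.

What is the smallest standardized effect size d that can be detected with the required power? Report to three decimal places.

Required noncentrality: δ = z_{0.05} + z_{0.20} = 1.645 + 0.842 = 2.486.
δ = d·√(n/2) ⇒ d = δ/√(n/2) = 2.486/√(49/2) = 0.5023.

d ≈ 0.502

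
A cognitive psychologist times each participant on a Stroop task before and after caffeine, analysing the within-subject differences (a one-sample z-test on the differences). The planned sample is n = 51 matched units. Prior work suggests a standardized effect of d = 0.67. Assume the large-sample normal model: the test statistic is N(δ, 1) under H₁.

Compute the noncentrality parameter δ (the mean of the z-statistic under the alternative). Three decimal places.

δ ≈ 4.785

δ = d·√n = 0.67 × √51 = 4.7848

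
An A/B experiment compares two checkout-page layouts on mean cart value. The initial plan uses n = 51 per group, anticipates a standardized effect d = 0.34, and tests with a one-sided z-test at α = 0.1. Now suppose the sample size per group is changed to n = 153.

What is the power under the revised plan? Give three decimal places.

With n = 153 per group: δ = d·√(n/2) = 0.34 × √(153/2) = 2.9738. Critical value z_{0.1} = 1.282.
Revised power = P(Z > 1.282 − δ) = Φ(1.692) = 0.9547.

Power ≈ 0.955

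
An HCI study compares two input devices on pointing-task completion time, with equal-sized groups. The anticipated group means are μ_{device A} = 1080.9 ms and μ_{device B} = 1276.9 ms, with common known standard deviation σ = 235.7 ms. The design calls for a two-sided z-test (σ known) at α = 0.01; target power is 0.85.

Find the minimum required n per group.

Standardized effect: d = |μ_{device A} − μ_{device B}| / σ = |1080.9 − 1276.9| / 235.7 = 0.8316
Set Φ(δ − 2.576) = 0.85; then δ − 2.576 = Φ⁻¹(0.85) = 1.036, giving δ = 3.612.
(For δ > 0 the lower-tail rejection region contributes negligibly to power, so the one-term inversion is standard.)
δ = d·√(n/2) ⇒ n = 2(δ/d)² = 2 × (3.612 / 0.8316)² = 37.74.
Rounding up, n = 38 per group.

n = 38 per group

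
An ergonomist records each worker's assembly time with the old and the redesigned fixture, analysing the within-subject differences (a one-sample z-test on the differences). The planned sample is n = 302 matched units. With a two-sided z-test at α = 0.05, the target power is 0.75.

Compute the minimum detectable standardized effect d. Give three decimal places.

d ≈ 0.152

Required noncentrality: δ = z_{0.025} + z_{0.25} = 1.960 + 0.674 = 2.634.
(Lower-tail contribution to power is negligible for δ > 0.)
δ = d·√n ⇒ d = δ/√n = 2.634/√302 = 0.1516.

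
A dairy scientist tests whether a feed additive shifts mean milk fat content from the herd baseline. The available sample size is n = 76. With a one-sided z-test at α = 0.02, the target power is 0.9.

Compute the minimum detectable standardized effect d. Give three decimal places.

d ≈ 0.383

Required noncentrality: δ = z_{0.02} + z_{0.10} = 2.054 + 1.282 = 3.335.
δ = d·√n ⇒ d = δ/√n = 3.335/√76 = 0.3826.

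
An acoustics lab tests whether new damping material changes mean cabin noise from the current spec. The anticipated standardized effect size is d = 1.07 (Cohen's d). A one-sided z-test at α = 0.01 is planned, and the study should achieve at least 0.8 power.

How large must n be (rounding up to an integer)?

For power 0.8 need Φ(δ − z_{0.01}) = 0.8, so δ = z_{0.01} + z_{0.20} = 2.326 + 0.842 = 3.168.
δ = d·√n ⇒ n = (δ/d)² = (3.168 / 1.07)² = 8.77.
Rounding up, n = 9.

n = 9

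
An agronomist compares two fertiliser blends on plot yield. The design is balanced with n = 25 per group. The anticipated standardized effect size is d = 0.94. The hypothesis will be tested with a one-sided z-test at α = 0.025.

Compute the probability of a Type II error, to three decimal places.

β ≈ 0.086

Noncentrality parameter: δ = d·√(n/2) = 0.94 × √(25/2) = 3.3234
One-sided α = 0.025 → critical value z_{0.025} = 1.960.
Power = P(Z > 1.960 − δ) = Φ(1.363) = 0.9136.
Type II error: β = 1 − power = 1 − 0.9136 = 0.0864.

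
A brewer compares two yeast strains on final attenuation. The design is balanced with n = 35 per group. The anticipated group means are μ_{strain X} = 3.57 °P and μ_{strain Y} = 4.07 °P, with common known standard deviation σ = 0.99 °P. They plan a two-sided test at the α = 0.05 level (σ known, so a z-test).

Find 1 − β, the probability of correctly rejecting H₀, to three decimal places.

Standardized effect: d = |μ_{strain X} − μ_{strain Y}| / σ = |3.57 − 4.07| / 0.99 = 0.5051
Noncentrality parameter: δ = d·√(n/2) = 0.5051 × √(35/2) = 2.1128
Two-sided α = 0.05 → critical value z_{0.025} = 1.960.
Power = Φ(δ − 1.960) + Φ(−δ − 1.960) = Φ(0.153) + Φ(-4.073) = 0.5607 + 0.0000 = 0.5608.

Power ≈ 0.561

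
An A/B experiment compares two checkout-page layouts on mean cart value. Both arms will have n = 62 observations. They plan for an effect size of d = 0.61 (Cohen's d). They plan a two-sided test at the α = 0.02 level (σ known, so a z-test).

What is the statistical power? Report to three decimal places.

Noncentrality parameter: δ = d·√(n/2) = 0.61 × √(62/2) = 3.3963
Critical value for a two-sided test at α = 0.02: z_{α/2} = 2.326.
Power = Φ(δ − 2.326) + Φ(−δ − 2.326) = Φ(1.070) + Φ(-5.723) = 0.8577 + 0.0000 = 0.8577.

Power ≈ 0.858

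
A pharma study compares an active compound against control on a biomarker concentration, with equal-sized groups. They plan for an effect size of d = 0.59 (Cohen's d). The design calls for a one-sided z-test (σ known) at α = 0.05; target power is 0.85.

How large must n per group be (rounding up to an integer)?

n = 42 per group

Set Φ(δ − 1.645) = 0.85; then δ − 1.645 = Φ⁻¹(0.85) = 1.036, giving δ = 2.681.
δ = d·√(n/2) ⇒ n = 2(δ/d)² = 2 × (2.681 / 0.59)² = 41.31.
Rounding up, n = 42 per group.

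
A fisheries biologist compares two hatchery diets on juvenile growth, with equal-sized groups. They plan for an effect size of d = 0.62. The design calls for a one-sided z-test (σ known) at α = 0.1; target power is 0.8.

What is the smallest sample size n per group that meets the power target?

For power 0.8 need Φ(δ − z_{0.1}) = 0.8, so δ = z_{0.1} + z_{0.20} = 1.282 + 0.842 = 2.123.
δ = d·√(n/2) ⇒ n = 2(δ/d)² = 2 × (2.123 / 0.62)² = 23.45.
Rounding up, n = 24 per group.

n = 24 per group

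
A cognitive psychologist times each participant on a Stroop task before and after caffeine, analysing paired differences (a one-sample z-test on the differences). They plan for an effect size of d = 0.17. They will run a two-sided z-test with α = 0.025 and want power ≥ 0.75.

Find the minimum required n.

For power 0.75 need Φ(δ − z_{0.0125}) = 0.75, so δ = z_{0.0125} + z_{0.25} = 2.241 + 0.674 = 2.916.
(The Φ(−δ − z_{α/2}) term is vanishingly small for δ > 0 and is dropped in the standard sample-size formula.)
δ = d·√n ⇒ n = (δ/d)² = (2.916 / 0.17)² = 294.20.
Round up to the next whole unit.

n = 295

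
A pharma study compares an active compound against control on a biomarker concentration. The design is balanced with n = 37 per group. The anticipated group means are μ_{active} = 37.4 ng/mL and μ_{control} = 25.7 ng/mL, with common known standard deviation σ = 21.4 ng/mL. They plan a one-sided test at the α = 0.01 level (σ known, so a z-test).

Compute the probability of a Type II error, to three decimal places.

β ≈ 0.490

Standardized effect: d = |μ_{active} − μ_{control}| / σ = |37.4 − 25.7| / 21.4 = 0.5467
Noncentrality parameter: δ = d·√(n/2) = 0.5467 × √(37/2) = 2.3516
One-sided α = 0.01 → critical value z_{0.01} = 2.326.
Power = Φ(δ − 2.326) = Φ(0.025) = 0.5101.
Type II error: β = 1 − power = 1 − 0.5101 = 0.4899.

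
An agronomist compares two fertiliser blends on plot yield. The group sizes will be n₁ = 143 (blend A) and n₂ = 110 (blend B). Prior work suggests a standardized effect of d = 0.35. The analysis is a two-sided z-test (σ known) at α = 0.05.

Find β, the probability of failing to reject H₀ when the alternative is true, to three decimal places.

β ≈ 0.212

Noncentrality parameter: δ = d / √(1/n₁ + 1/n₂) = 0.35 / √(1/143 + 1/110) = 2.7598
Two-sided α = 0.05 → critical value z_{0.025} = 1.960.
Power = Φ(δ − 1.960) + Φ(−δ − 1.960) = Φ(0.800) + Φ(-4.720) = 0.7881 + 0.0000 = 0.7881.
Type II error: β = 1 − power = 1 − 0.7881 = 0.2119.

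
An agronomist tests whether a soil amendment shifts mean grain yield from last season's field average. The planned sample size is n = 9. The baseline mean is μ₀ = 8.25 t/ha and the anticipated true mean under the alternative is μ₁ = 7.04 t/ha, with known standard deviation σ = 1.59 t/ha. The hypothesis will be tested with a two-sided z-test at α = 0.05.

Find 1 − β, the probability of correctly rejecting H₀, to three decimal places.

Power ≈ 0.627

Standardized effect: d = |μ₁ − μ₀| / σ = |7.04 − 8.25| / 1.59 = 0.7610
Noncentrality parameter: δ = d·√n = 0.7610 × √9 = 2.2830
Critical value for a two-sided test at α = 0.05: z_{α/2} = 1.960.
Power = Φ(δ − 1.960) + Φ(−δ − 1.960) = Φ(0.323) + Φ(-4.243) = 0.6267 + 0.0000 = 0.6267.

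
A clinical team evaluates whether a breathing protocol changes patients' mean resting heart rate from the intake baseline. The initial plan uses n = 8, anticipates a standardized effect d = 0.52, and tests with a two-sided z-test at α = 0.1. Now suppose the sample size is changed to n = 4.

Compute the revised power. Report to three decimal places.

Power ≈ 0.276

With n = 4: δ = d·√n = 0.52 × √4 = 1.0400. Critical value z_{0.05} = 1.645.
Revised power = Φ(δ − 1.645) + Φ(−δ − 1.645) = Φ(-0.605) + Φ(-2.685) = 0.2726 + 0.0036 = 0.2763.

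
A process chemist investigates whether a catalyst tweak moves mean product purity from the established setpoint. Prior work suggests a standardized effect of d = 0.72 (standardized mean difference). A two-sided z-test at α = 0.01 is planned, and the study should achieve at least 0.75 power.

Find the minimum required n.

Set Φ(δ − 2.576) = 0.75; then δ − 2.576 = Φ⁻¹(0.75) = 0.674, giving δ = 3.250.
(Ignoring the negligible lower-tail rejection probability gives the usual closed-form inversion.)
δ = d·√n ⇒ n = (δ/d)² = (3.250 / 0.72)² = 20.38.
Rounding up, n = 21.

n = 21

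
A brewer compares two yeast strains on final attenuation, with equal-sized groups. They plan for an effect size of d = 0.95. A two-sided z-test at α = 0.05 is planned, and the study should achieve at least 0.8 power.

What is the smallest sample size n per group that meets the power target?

n = 18 per group

For power 0.8 need Φ(δ − z_{0.025}) = 0.8, so δ = z_{0.025} + z_{0.20} = 1.960 + 0.842 = 2.802.
(For δ > 0 the lower-tail rejection region contributes negligibly to power, so the one-term inversion is standard.)
δ = d·√(n/2) ⇒ n = 2(δ/d)² = 2 × (2.802 / 0.95)² = 17.39.
Rounding up, n = 18 per group.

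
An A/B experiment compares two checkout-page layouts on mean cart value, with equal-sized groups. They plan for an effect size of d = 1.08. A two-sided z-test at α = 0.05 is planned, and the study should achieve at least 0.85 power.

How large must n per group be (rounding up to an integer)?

Set Φ(δ − 1.960) = 0.85; then δ − 1.960 = Φ⁻¹(0.85) = 1.036, giving δ = 2.996.
(The Φ(−δ − z_{α/2}) term is vanishingly small for δ > 0 and is dropped in the standard sample-size formula.)
δ = d·√(n/2) ⇒ n = 2(δ/d)² = 2 × (2.996 / 1.08)² = 15.40.
Rounding up, n = 16 per group.

n = 16 per group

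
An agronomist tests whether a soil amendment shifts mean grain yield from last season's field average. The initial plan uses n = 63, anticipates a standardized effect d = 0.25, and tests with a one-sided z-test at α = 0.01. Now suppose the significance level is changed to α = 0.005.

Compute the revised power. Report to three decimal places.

δ = d·√n = 0.25 × √63 = 1.9843 (unchanged). New critical value: z_{0.005} = 2.576.
Revised power = Φ(δ − 2.576) = Φ(-0.592) = 0.2771.

Power ≈ 0.277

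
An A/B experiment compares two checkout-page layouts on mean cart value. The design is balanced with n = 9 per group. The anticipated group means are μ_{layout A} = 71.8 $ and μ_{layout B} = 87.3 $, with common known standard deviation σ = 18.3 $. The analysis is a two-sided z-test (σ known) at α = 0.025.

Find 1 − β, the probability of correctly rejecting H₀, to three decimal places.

Power ≈ 0.328

Standardized effect: d = |μ_{layout A} − μ_{layout B}| / σ = |71.8 − 87.3| / 18.3 = 0.8470
Noncentrality parameter: λ = d·√(n/2) = 0.8470 × √(9/2) = 1.7967
Two-sided α = 0.025 → critical value z_{0.0125} = 2.241.
Power = Φ(λ − 2.241) + Φ(−λ − 2.241) = Φ(-0.445) + Φ(-4.038) = 0.3283 + 0.0000 = 0.3283.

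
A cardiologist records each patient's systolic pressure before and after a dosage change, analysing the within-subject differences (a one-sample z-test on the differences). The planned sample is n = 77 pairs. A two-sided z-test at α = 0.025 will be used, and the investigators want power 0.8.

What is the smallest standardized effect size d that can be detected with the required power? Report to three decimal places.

d ≈ 0.351

Need Φ(δ − 2.241) = 0.8, so δ = 2.241 + 0.842 = 3.083.
(Lower-tail contribution to power is negligible for δ > 0.)
δ = d·√n ⇒ d = δ/√n = 3.083/√77 = 0.3513.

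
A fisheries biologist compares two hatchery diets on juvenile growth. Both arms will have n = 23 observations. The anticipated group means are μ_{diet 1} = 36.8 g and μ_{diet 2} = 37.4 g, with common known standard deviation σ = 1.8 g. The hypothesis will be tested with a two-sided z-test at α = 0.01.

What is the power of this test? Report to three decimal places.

Standardized effect: d = |μ_{diet 1} − μ_{diet 2}| / σ = |36.8 − 37.4| / 1.8 = 0.3333
Noncentrality parameter: δ = d·√(n/2) = 0.3333 × √(23/2) = 1.1304
Two-sided α = 0.01 → critical value z_{0.005} = 2.576.
Power = Φ(δ − 2.576) + Φ(−δ − 2.576) = Φ(-1.445) + Φ(-3.706) = 0.0742 + 0.0001 = 0.0743.

Power ≈ 0.074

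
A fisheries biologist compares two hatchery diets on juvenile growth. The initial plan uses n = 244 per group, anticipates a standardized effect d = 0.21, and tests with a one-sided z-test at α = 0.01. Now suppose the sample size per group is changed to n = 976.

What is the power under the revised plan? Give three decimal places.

With n = 976 per group: δ = d·√(n/2) = 0.21 × √(976/2) = 4.6391. Critical value z_{0.01} = 2.326.
Revised power = P(Z > 2.326 − δ) = Φ(2.313) = 0.9896.

Power ≈ 0.990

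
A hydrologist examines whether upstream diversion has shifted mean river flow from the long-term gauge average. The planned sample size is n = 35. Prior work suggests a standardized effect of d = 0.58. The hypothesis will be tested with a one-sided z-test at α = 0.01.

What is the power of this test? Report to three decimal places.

Noncentrality parameter: δ = d·√n = 0.58 × √35 = 3.4313
One-sided α = 0.01 → critical value z_{0.01} = 2.326.
Power = P(Z > 2.326 − δ) = Φ(1.105) = 0.8654.

Power ≈ 0.865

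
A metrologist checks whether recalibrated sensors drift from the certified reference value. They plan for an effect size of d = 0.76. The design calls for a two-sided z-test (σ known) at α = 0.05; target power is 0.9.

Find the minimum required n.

n = 19

For power 0.9 need Φ(δ − z_{0.025}) = 0.9, so δ = z_{0.025} + z_{0.10} = 1.960 + 1.282 = 3.242.
(The Φ(−δ − z_{α/2}) term is vanishingly small for δ > 0 and is dropped in the standard sample-size formula.)
δ = d·√n ⇒ n = (δ/d)² = (3.242 / 0.76)² = 18.19.
Rounding up, n = 19.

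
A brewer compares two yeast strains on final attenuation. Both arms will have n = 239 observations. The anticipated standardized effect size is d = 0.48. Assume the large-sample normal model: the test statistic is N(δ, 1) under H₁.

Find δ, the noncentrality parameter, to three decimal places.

δ ≈ 5.247

δ = d·√(n/2) = 0.48 × √(239/2) = 5.2472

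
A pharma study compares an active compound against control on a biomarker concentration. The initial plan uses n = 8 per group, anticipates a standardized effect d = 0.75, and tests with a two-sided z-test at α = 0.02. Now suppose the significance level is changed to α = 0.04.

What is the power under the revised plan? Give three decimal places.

δ = d·√(n/2) = 0.75 × √(8/2) = 1.5000 (unchanged). New critical value: z_{0.02} = 2.054.
Revised power = Φ(δ − 2.054) + Φ(−δ − 2.054) = Φ(-0.554) + Φ(-3.554) = 0.2899 + 0.0002 = 0.2901.

Power ≈ 0.290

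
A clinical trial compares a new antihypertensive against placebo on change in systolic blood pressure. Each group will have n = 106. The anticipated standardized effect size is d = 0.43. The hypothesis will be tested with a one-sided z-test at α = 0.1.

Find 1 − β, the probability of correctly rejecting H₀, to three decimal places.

Power ≈ 0.968

Noncentrality parameter: δ = d·√(n/2) = 0.43 × √(106/2) = 3.1304
Critical value for a one-sided test at α = 0.1: z_α = 1.282.
Power = P(Z > 1.282 − δ) = Φ(1.849) = 0.9678.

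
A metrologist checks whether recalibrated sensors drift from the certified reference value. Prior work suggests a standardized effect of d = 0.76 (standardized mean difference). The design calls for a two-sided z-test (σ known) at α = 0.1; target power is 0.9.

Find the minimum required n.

Set Φ(δ − 1.645) = 0.9; then δ − 1.645 = Φ⁻¹(0.9) = 1.282, giving δ = 2.926.
(For δ > 0 the lower-tail rejection region contributes negligibly to power, so the one-term inversion is standard.)
δ = d·√n ⇒ n = (δ/d)² = (2.926 / 0.76)² = 14.83.
Round up to the next whole unit.

n = 15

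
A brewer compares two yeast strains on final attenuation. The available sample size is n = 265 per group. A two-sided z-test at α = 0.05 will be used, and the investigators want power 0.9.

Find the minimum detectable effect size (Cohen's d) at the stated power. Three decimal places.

Required noncentrality: δ = z_{0.025} + z_{0.10} = 1.960 + 1.282 = 3.242.
(Lower-tail contribution to power is negligible for δ > 0.)
δ = d·√(n/2) ⇒ d = δ/√(n/2) = 3.242/√(265/2) = 0.2816.

d ≈ 0.282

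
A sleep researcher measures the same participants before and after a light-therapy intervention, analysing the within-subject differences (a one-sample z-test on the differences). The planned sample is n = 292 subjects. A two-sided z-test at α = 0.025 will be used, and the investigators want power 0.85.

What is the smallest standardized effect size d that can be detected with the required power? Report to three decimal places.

d ≈ 0.192

Need Φ(δ − 2.241) = 0.85, so δ = 2.241 + 1.036 = 3.278.
(The second rejection-region term Φ(−δ − z_{α/2}) is negligible and dropped.)
δ = d·√n ⇒ d = δ/√n = 3.278/√292 = 0.1918.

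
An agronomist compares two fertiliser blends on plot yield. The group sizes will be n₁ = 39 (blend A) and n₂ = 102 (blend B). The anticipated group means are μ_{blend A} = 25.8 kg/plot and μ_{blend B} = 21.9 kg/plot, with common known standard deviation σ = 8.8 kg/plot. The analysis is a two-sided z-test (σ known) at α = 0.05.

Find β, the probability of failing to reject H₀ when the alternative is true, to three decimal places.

β ≈ 0.347

Standardized effect: d = |μ_{blend A} − μ_{blend B}| / σ = |25.8 − 21.9| / 8.8 = 0.4432
Noncentrality parameter: δ = d / √(1/n₁ + 1/n₂) = 0.4432 / √(1/39 + 1/102) = 2.3540
Two-sided α = 0.05 → critical value z_{0.025} = 1.960.
Power = Φ(δ − 1.960) + Φ(−δ − 1.960) = Φ(0.394) + Φ(-4.314) = 0.6532 + 0.0000 = 0.6532.
Type II error: β = 1 − power = 1 − 0.6532 = 0.3468.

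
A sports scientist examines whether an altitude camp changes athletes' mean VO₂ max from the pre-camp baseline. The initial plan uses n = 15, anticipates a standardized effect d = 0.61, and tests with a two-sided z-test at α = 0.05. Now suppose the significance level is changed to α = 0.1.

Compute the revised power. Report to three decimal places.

δ = d·√n = 0.61 × √15 = 2.3625 (unchanged). New critical value: z_{0.05} = 1.645.
Revised power = Φ(δ − 1.645) + Φ(−δ − 1.645) = Φ(0.718) + Φ(-4.007) = 0.7635 + 0.0000 = 0.7635.

Power ≈ 0.764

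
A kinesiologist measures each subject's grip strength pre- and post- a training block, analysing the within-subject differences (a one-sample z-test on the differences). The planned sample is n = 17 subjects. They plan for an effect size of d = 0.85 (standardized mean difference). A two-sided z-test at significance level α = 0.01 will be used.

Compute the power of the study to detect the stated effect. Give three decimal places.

Noncentrality parameter: δ = d·√n = 0.85 × √17 = 3.5046
Critical value for a two-sided test at α = 0.01: z_{α/2} = 2.576.
Power = Φ(δ − 2.576) + Φ(−δ − 2.576) = Φ(0.929) + Φ(-6.080) = 0.8235 + 0.0000 = 0.8235.

Power ≈ 0.824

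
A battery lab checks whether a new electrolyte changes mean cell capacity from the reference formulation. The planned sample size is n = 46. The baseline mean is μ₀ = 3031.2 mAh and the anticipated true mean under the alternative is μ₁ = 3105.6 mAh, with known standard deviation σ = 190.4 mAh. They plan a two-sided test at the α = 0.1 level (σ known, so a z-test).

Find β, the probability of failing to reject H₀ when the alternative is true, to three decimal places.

β ≈ 0.157

Standardized effect: d = |μ₁ − μ₀| / σ = |3105.6 − 3031.2| / 190.4 = 0.3908
Noncentrality parameter: δ = d·√n = 0.3908 × √46 = 2.6502
Critical value for a two-sided test at α = 0.1: z_{α/2} = 1.645.
Power = Φ(δ − 1.645) + Φ(−δ − 1.645) = Φ(1.005) + Φ(-4.295) = 0.8426 + 0.0000 = 0.8427.
Type II error: β = 1 − power = 1 − 0.8427 = 0.1573.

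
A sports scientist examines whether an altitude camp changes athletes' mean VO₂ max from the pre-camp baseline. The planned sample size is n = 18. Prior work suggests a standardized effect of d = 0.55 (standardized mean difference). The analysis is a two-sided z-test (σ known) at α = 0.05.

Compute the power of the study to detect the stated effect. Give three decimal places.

Power ≈ 0.646

Noncentrality parameter: δ = d·√n = 0.55 × √18 = 2.3335
Critical value for a two-sided test at α = 0.05: z_{α/2} = 1.960.
Power = Φ(δ − 1.960) + Φ(−δ − 1.960) = Φ(0.373) + Φ(-4.293) = 0.6456 + 0.0000 = 0.6456.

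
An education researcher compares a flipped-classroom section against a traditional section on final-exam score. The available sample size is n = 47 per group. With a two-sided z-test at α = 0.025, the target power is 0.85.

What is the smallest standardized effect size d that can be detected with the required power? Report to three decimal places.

Required noncentrality: δ = z_{0.0125} + z_{0.15} = 2.241 + 1.036 = 3.278.
(The second rejection-region term Φ(−δ − z_{α/2}) is negligible and dropped.)
δ = d·√(n/2) ⇒ d = δ/√(n/2) = 3.278/√(47/2) = 0.6762.

d ≈ 0.676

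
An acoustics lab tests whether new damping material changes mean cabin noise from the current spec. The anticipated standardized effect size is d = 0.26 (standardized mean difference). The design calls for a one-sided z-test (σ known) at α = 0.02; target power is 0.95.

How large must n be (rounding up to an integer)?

n = 203

Set Φ(δ − 2.054) = 0.95; then δ − 2.054 = Φ⁻¹(0.95) = 1.645, giving δ = 3.699.
δ = d·√n ⇒ n = (δ/d)² = (3.699 / 0.26)² = 202.36.
Round up to the next whole unit.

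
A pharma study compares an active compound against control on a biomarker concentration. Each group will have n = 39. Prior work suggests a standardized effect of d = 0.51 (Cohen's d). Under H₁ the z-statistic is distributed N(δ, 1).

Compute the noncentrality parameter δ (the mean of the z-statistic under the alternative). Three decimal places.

The noncentrality parameter scales effect size by the design's sample-size factor: δ = d·√(n/2) = 0.51 × √(39/2) = 2.2521

δ ≈ 2.252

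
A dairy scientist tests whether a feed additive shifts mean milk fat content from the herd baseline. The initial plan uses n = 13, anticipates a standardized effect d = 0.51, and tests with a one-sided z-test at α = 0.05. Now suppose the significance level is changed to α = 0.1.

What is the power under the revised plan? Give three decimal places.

Power ≈ 0.711

δ = d·√n = 0.51 × √13 = 1.8388 (unchanged). New critical value: z_{0.1} = 1.282.
Revised power = Φ(δ − 1.282) = Φ(0.557) = 0.7113.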